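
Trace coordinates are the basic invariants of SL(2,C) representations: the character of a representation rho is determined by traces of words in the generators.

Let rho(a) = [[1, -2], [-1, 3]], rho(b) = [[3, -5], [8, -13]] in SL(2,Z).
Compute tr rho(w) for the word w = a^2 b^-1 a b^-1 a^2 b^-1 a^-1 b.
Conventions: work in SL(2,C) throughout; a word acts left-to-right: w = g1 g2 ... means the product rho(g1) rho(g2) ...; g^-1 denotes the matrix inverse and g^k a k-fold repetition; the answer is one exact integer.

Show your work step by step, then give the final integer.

rho(a) = [[1, -2], [-1, 3]]
... * rho(a) = [[1, -2], [-1, 3]]  ->  [[3, -8], [-4, 11]]
... * rho(b^-1) = [[-13, 5], [-8, 3]]  ->  [[25, -9], [-36, 13]]
... * rho(a) = [[1, -2], [-1, 3]]  ->  [[34, -77], [-49, 111]]
... * rho(b^-1) = [[-13, 5], [-8, 3]]  ->  [[174, -61], [-251, 88]]
... * rho(a) = [[1, -2], [-1, 3]]  ->  [[235, -531], [-339, 766]]
... * rho(a) = [[1, -2], [-1, 3]]  ->  [[766, -2063], [-1105, 2976]]
... * rho(b^-1) = [[-13, 5], [-8, 3]]  ->  [[6546, -2359], [-9443, 3403]]
... * rho(a^-1) = [[3, 2], [1, 1]]  ->  [[17279, 10733], [-24926, -15483]]
... * rho(b) = [[3, -5], [8, -13]]  ->  [[137701, -225924], [-198642, 325909]]
tr = 137701 + 325909 = 463610

463610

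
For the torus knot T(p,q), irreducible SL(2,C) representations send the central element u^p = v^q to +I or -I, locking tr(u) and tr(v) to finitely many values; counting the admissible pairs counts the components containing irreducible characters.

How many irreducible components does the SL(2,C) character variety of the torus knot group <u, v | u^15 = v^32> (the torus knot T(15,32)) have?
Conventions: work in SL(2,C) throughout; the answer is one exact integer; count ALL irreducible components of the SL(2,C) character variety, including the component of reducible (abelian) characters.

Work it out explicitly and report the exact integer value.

218

For T(15,32): irreducibility forces the central element u^15 = v^32 to one of +I, -I.
On an irreducible component, tr(u) is locked at 2*cos(pi*alpha/15) for some alpha in 1..14, and tr(v) at 2*cos(pi*beta/32) for some beta in 1..31.
Consistency of u^15 = (-1)^alpha I with v^32 = (-1)^beta I forces alpha = beta (mod 2).
count pairs: odd alpha (7 choices) x odd beta (16), plus even alpha (7) x even beta (15): 7*16 + 7*15 = 217.
That is 217 components of irreducible characters, and with the reducible (abelian) component the total is 218.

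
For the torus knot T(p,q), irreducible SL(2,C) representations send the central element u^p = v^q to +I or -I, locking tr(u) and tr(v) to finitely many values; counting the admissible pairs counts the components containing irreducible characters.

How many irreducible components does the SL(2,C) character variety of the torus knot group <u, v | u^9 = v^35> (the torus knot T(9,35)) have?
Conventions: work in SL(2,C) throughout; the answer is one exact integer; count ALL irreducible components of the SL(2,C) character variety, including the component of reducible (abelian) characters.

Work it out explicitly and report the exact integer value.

Gamma = < u, v | u^9 = v^35 > (torus knot T(9,35)); the central element u^9 = v^35 acts as +I or -I in any irreducible SL(2,C) representation.
This locks tr(u) to 2*cos(pi*alpha/9), alpha in 1..8, and tr(v) to 2*cos(pi*beta/35), beta in 1..34, on each component of irreducible characters.
The two central values (-1)^alpha I and (-1)^beta I must be the same matrix, so alpha and beta share a parity.
Enumerate parity-matched pairs: 4*17 odd-odd plus 4*17 even-even gives 136.
That is 136 components of irreducible characters, and with the reducible (abelian) component the total is 137.

137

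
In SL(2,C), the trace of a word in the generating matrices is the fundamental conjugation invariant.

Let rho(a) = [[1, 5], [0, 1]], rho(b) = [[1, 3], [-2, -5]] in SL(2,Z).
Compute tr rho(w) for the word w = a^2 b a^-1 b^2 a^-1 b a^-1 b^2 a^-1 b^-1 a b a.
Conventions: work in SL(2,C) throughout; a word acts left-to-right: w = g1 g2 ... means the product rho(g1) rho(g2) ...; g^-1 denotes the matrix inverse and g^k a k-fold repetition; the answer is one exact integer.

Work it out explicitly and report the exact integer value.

-13382998

rho(a) = [[1, 5], [0, 1]]
... * rho(a) = [[1, 5], [0, 1]]  ->  [[1, 10], [0, 1]]
... * rho(b) = [[1, 3], [-2, -5]]  ->  [[-19, -47], [-2, -5]]
... * rho(a^-1) = [[1, -5], [0, 1]]  ->  [[-19, 48], [-2, 5]]
... * rho(b) = [[1, 3], [-2, -5]]  ->  [[-115, -297], [-12, -31]]
... * rho(b) = [[1, 3], [-2, -5]]  ->  [[479, 1140], [50, 119]]
... * rho(a^-1) = [[1, -5], [0, 1]]  ->  [[479, -1255], [50, -131]]
... * rho(b) = [[1, 3], [-2, -5]]  ->  [[2989, 7712], [312, 805]]
... * rho(a^-1) = [[1, -5], [0, 1]]  ->  [[2989, -7233], [312, -755]]
... * rho(b) = [[1, 3], [-2, -5]]  ->  [[17455, 45132], [1822, 4711]]
... * rho(b) = [[1, 3], [-2, -5]]  ->  [[-72809, -173295], [-7600, -18089]]
... * rho(a^-1) = [[1, -5], [0, 1]]  ->  [[-72809, 190750], [-7600, 19911]]
... * rho(b^-1) = [[-5, -3], [2, 1]]  ->  [[745545, 409177], [77822, 42711]]
... * rho(a) = [[1, 5], [0, 1]]  ->  [[745545, 4136902], [77822, 431821]]
... * rho(b) = [[1, 3], [-2, -5]]  ->  [[-7528259, -18447875], [-785820, -1925639]]
... * rho(a) = [[1, 5], [0, 1]]  ->  [[-7528259, -56089170], [-785820, -5854739]]
tr = -7528259 + -5854739 = -13382998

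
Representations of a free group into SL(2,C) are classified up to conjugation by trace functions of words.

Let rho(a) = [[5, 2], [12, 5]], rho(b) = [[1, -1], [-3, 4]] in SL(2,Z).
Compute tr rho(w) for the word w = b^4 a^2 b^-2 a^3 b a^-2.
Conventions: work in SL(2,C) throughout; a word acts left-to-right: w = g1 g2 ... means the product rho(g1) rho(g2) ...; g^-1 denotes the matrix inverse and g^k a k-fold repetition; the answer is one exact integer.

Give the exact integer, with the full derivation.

rho(b) = [[1, -1], [-3, 4]]
... * rho(b) = [[1, -1], [-3, 4]]  ->  [[4, -5], [-15, 19]]
... * rho(b) = [[1, -1], [-3, 4]]  ->  [[19, -24], [-72, 91]]
... * rho(b) = [[1, -1], [-3, 4]]  ->  [[91, -115], [-345, 436]]
... * rho(a) = [[5, 2], [12, 5]]  ->  [[-925, -393], [3507, 1490]]
... * rho(a) = [[5, 2], [12, 5]]  ->  [[-9341, -3815], [35415, 14464]]
... * rho(b^-1) = [[4, 1], [3, 1]]  ->  [[-48809, -13156], [185052, 49879]]
... * rho(b^-1) = [[4, 1], [3, 1]]  ->  [[-234704, -61965], [889845, 234931]]
... * rho(a) = [[5, 2], [12, 5]]  ->  [[-1917100, -779233], [7268397, 2954345]]
... * rho(a) = [[5, 2], [12, 5]]  ->  [[-18936296, -7730365], [71794125, 29308519]]
... * rho(a) = [[5, 2], [12, 5]]  ->  [[-187445860, -76524417], [710672853, 290130845]]
... * rho(b) = [[1, -1], [-3, 4]]  ->  [[42127391, -118651808], [-159719682, 449850527]]
... * rho(a^-1) = [[5, -2], [-12, 5]]  ->  [[1634458651, -677513822], [-6196804734, 2568691999]]
... * rho(a^-1) = [[5, -2], [-12, 5]]  ->  [[16302459119, -6656486412], [-61808327658, 25237069463]]
tr = 16302459119 + 25237069463 = 41539528582

41539528582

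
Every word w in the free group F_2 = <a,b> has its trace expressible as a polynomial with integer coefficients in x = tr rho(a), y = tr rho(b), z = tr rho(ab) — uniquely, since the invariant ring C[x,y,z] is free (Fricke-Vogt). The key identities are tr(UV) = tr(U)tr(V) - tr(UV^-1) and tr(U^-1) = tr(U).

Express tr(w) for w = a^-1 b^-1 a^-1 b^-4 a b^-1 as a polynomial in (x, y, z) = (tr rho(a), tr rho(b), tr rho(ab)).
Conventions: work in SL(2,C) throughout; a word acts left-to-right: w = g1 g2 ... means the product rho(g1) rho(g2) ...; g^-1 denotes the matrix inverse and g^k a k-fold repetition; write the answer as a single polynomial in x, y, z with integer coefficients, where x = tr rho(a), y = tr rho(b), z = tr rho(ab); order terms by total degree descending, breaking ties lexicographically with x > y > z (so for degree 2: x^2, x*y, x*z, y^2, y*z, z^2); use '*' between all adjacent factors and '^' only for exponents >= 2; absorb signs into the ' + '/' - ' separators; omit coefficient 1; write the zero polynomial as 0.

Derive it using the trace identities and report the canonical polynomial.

x*y^4*z^2 - x^2*y^3*z - y^3*z^3 - x*y^4 - 2*x*y^2*z^2 + 2*x^2*y*z + 2*y^3*z + 2*y*z^3 + 3*x*y^2 - 5*y*z - x

trace(b^-1) = trace(b) = y
so trace(b^-2) = trace(b^-1) * trace(b) - trace(1) = y^2 - 2
so trace(b^-3) = trace(b^-2) * trace(b) - trace(b^-1) = y^3 - 3*y
trace(b^-1 a) = trace(a) * trace(b) - trace(a b) = x*y - z
reduce: trace(a b a) = trace(a) * trace(b a) - trace(b) = x*z - y
trace(a b a b) = trace(a b) * trace(a b) - trace(1) = z^2 - 2
trace(a b a b^-1) = trace(a b a) * trace(b) - trace(a b a b) = x*y*z - y^2 - z^2 + 2
so trace(b^-2 a b a) = trace(a b a b^-1) * trace(b) - trace(a b a) = x*y^2*z - y^3 - y*z^2 - x*z + 3*y
reduce: trace(b^-1 a b a^-1 b^-1) = trace(b^-2 a b) * trace(a) - trace(b^-2 a b a) = -x*y^2*z + x^2*y + y^3 + y*z^2 - 3*y
reduce: trace(b^-1 a b a^-1) = trace(b^-1 a b) * trace(a) - trace(b^-1 a b a) = -x*y*z + x^2 + y^2 + z^2 - 2
reduce: trace(a^-1 b^-3 a b) = trace(b^-1 a b a^-1 b^-1) * trace(b) - trace(b^-1 a b a^-1) = -x*y^3*z + x^2*y^2 + y^4 + y^2*z^2 + x*y*z - x^2 - 4*y^2 - z^2 + 2
trace(b^-1 a b^-1 a^-1 b^-2) = trace(a^-1 b^-3 a) * trace(b) - trace(a^-1 b^-3 a b) = x*y^3*z - x^2*y^2 - y^2*z^2 - x*y*z + x^2 + y^2 + z^2 - 2
trace(b^-2 a) = trace(b^-1 a) * trace(b) - trace(b^-1 a b) = x*y^2 - y*z - x
trace(b^-2 a b^-1) = trace(b^-2 a) * trace(b) - trace(b^-2 a b) = x*y^3 - y^2*z - 2*x*y + z
so trace(a^2) = trace(a) * trace(a) - trace(1) = x^2 - 2
reduce: trace(a b^-1 a) = trace(a^2) * trace(b) - trace(a^2 b) = x^2*y - x*z - y
reduce: trace(b^-1 a b^-1 a) = trace(a b^-1 a) * trace(b) - trace(a b^-1 a b) = x^2*y^2 - 2*x*y*z + z^2 - 2
reduce: trace(b^-2 a b^-1 a) = trace(b^-1 a b^-1 a) * trace(b) - trace(b^-1 a b^-1 a b) = x^2*y^3 - 2*x*y^2*z - x^2*y + y*z^2 + x*z - y
trace(b^-1 a b^-1 a^-1 b^-1) = trace(b^-2 a b^-1) * trace(a) - trace(b^-2 a b^-1 a) = x*y^2*z - x^2*y - y*z^2 + y
trace(b^-3 a b^-1 a^-1 b^-1) = trace(b^-1 a b^-1 a^-1 b^-2) * trace(b) - trace(b^-1 a b^-1 a^-1 b^-1) = x*y^4*z - x^2*y^3 - y^3*z^2 - 2*x*y^2*z + 2*x^2*y + y^3 + 2*y*z^2 - 3*y
reduce: trace(a^3) = trace(a) * trace(a^2) - trace(a) = x^3 - 3*x
so trace(a^3 b) = trace(a) * trace(a b a) - trace(a b) = x^2*z - x*y - z
trace(a b^-1 a^2) = trace(a^3) * trace(b) - trace(a^3 b) = x^3*y - x^2*z - 2*x*y + z
trace(b a b) = trace(b) * trace(a b) - trace(a) = y*z - x
trace(a^2 b a b) = trace(a) * trace(b a b a) - trace(b a b) = x*z^2 - y*z - x
trace(a b^-1 a^2 b) = trace(a^2 b a) * trace(b) - trace(a^2 b a b) = x^2*y*z - x*y^2 - x*z^2 + x
so trace(a b^-1 a b^-1 a) = trace(a b^-1 a^2) * trace(b) - trace(a b^-1 a^2 b) = x^3*y^2 - 2*x^2*y*z - x*y^2 + x*z^2 + y*z - x
trace(a b a b a b) = trace(b a b a) * trace(b a) - trace(a b) = z^3 - 3*z
reduce: trace(a b a b^-1 a b) = trace(a b a b a) * trace(b) - trace(a b a b a b) = x*y*z^2 - y^2*z - z^3 - x*y + 3*z
reduce: trace(a b^-1 a b^-1 a b) = trace(a b a b^-1 a) * trace(b) - trace(a b a b^-1 a b) = x^2*y^2*z - x*y^3 - 2*x*y*z^2 + y^2*z + z^3 + 2*x*y - 3*z
trace(b^-1 a b^-1 a b^-1 a) = trace(a b^-1 a b^-1 a) * trace(b) - trace(a b^-1 a b^-1 a b) = x^3*y^3 - 3*x^2*y^2*z + 3*x*y*z^2 - z^3 - 3*x*y + 3*z
trace(b^-1 a b^-1 a^-1 b^-1 a) = trace(b^-1 a b^-1 a b^-1) * trace(a) - trace(b^-1 a b^-1 a b^-1 a) = x^2*y^2*z - x^3*y - 2*x*y*z^2 + x^2*z + z^3 + 2*x*y - 3*z
so trace(b^-1 a^2 b^-1) = trace(b^-1 a^2) * trace(b) - trace(b^-1 a^2 b) = x^2*y^2 - x*y*z - x^2 - y^2 + 2
so trace(a b^-1 a^-1 b^-1 a) = trace(b^-1 a^2 b^-1) * trace(a) - trace(b^-1 a^2 b^-1 a) = x^2*y*z - x^3 - x*z^2 - y*z + 3*x
trace(b^-2 a b^-1 a^-1 b^-1 a) = trace(b^-1 a b^-1 a^-1 b^-1 a) * trace(b) - trace(b^-1 a b^-1 a^-1 b^-1 a b) = x^2*y^3*z - x^3*y^2 - 2*x*y^2*z^2 + y*z^3 + x^3 + 2*x*y^2 + x*z^2 - 2*y*z - 3*x
trace(b^-3 a b^-1 a^-1 b^-1 a) = trace(b^-2 a b^-1 a^-1 b^-1 a) * trace(b) - trace(b^-2 a b^-1 a^-1 b^-1 a b) = x^2*y^4*z - x^3*y^3 - 2*x*y^3*z^2 - x^2*y^2*z + y^2*z^3 + 2*x^3*y + 2*x*y^3 + 3*x*y*z^2 - x^2*z - 2*y^2*z - z^3 - 5*x*y + 3*z
trace(b^-1 a b^-1 a^-1 b^-1 a^-1 b^-2) = trace(b^-3 a b^-1 a^-1 b^-1) * trace(a) - trace(b^-3 a b^-1 a^-1 b^-1 a) = x*y^3*z^2 - x^2*y^2*z - y^2*z^3 - x*y^3 - x*y*z^2 + x^2*z + 2*y^2*z + z^3 + 2*x*y - 3*z
so trace(b^-1 a^-1 b a b^-1) = trace(b^-1 a^-1 b a) * trace(b) - trace(b^-1 a^-1 b a b) = -x*y^2*z + x^2*y + y^3 + y*z^2 - 3*y
trace(b a^2 b) = trace(b) * trace(a^2 b) - trace(a^2) = x*y*z - x^2 - y^2 + 2
so trace(a b a^-1 b a) = trace(b a^2 b) * trace(a) - trace(b a^2 b a) = x^2*y*z - x^3 - x*y^2 - x*z^2 + y*z + 3*x
so trace(b a b a b) = trace(b) * trace(a b a b) - trace(a b a) = y*z^2 - x*z - y
reduce: trace(a b a^-1 b a b) = trace(b a b a b) * trace(a) - trace(b a b a b a) = x*y*z^2 - x^2*z - z^3 - x*y + 3*z
reduce: trace(a^-1 b a b^-1 a b) = trace(a b a^-1 b a) * trace(b) - trace(a b a^-1 b a b) = x^2*y^2*z - x^3*y - x*y^3 - 2*x*y*z^2 + x^2*z + y^2*z + z^3 + 4*x*y - 3*z
so trace(b^-1 a^-1 b a b^-1 a) = trace(a^-1 b a b^-1 a) * trace(b) - trace(a^-1 b a b^-1 a b) = -x^2*y^2*z + x^3*y + x*y^3 + 2*x*y*z^2 - x^2*z - y^2*z - z^3 - 3*x*y + 3*z
trace(a b^-1 a^-1 b^-1 a^-1 b) = trace(b^-1 a^-1 b a b^-1) * trace(a) - trace(b^-1 a^-1 b a b^-1 a) = -x*y*z^2 + x^2*z + y^2*z + z^3 - 3*z
reduce: trace(a b^-1 a^-1 b^-1 a^-1 b^-1) = trace(a b^-1 a^-1 b^-1 a^-1) * trace(b) - trace(a b^-1 a^-1 b^-1 a^-1 b) = x*y*z^2 - x^2*z - z^3 - x*y + 3*z
reduce: trace(b^-1 a b^-1 a^-1 b^-1 a^-1 b^-1) = trace(a b^-1 a^-1 b^-1 a^-1 b^-1) * trace(b) - trace(a b^-1 a^-1 b^-1 a^-1) = x*y^2*z^2 - x^2*y*z - y*z^3 - x*y^2 + 2*y*z + x
reduce: trace(a^-1 b^-1 a^-1 b^-4 a b^-1) = trace(b^-1 a b^-1 a^-1 b^-1 a^-1 b^-2) * trace(b) - trace(b^-1 a b^-1 a^-1 b^-1 a^-1 b^-1) = x*y^4*z^2 - x^2*y^3*z - y^3*z^3 - x*y^4 - 2*x*y^2*z^2 + 2*x^2*y*z + 2*y^3*z + 2*y*z^3 + 3*x*y^2 - 5*y*z - x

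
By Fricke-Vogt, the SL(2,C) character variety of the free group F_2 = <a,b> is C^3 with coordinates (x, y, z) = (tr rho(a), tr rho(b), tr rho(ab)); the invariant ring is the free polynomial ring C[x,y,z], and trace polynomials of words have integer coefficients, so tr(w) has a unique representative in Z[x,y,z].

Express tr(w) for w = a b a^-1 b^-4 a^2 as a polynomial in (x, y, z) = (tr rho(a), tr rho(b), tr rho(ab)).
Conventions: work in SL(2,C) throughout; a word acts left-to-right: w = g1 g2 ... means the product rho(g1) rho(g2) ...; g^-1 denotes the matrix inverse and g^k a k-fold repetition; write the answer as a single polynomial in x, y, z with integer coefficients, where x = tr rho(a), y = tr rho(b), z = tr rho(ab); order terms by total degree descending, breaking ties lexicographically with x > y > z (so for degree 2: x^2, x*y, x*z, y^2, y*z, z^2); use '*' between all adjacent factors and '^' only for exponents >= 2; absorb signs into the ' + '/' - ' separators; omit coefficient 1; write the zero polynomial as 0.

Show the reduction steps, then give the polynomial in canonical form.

use: trace(a^2) = trace(a) trace(a) - trace(1)   [square of a] = x^2 - 2
use: trace(a^3) = trace(a) trace(a^2) - trace(a)   [square of a] = x^3 - 3*x
use: trace(b a^2) = trace(a) trace(b a) - trace(b)   [square of a] = x*z - y
trace(a^3 b) = trace(a) trace(b a^2) - trace(b a)   [square of a] = x^2*z - x*y - z
use: trace(b^-1 a^3) = trace(a^3) trace(b) - trace(a^3 b)   [inverse elimination on b] = x^3*y - x^2*z - 2*x*y + z
apply: trace(a^3 b^-2) = trace(b^-1 a^3) trace(b) - trace(b^-1 a^3 b)   [inverse elimination on b] = x^3*y^2 - x^2*y*z - x^3 - 2*x*y^2 + y*z + 3*x
trace(b^-3 a^3) = trace(a^3 b^-2) trace(b) - trace(a^3 b^-1)   [inverse elimination on b] = x^3*y^3 - x^2*y^2*z - 2*x^3*y - 2*x*y^3 + x^2*z + y^2*z + 5*x*y - z
trace(a^3 b a) = trace(a) trace(a b a^2) - trace(a b a)   [square of a] = x^3*z - x^2*y - 2*x*z + y
use: trace(b a b a) = trace(b a) trace(b a) - trace(1)   [split at a repeated b] = z^2 - 2
trace(b a b) = trace(b) trace(a b) - trace(a)   [square of b] = y*z - x
trace(a b a b a) = trace(a) trace(b a b a) - trace(b a b)   [square of a] = x*z^2 - y*z - x
trace(a^3 b a b) = trace(a) trace(a b a b a) - trace(a b a b)   [square of a] = x^2*z^2 - x*y*z - x^2 - z^2 + 2
trace(a^3 b a b^-1) = trace(a^3 b a) trace(b) - trace(a^3 b a b)   [inverse elimination on b] = x^3*y*z - x^2*y^2 - x^2*z^2 - x*y*z + x^2 + y^2 + z^2 - 2
trace(a^3 b a b^-2) = trace(a^3 b a b^-1) trace(b) - trace(a^3 b a)   [inverse elimination on b] = x^3*y^2*z - x^2*y^3 - x^2*y*z^2 - x^3*z - x*y^2*z + 2*x^2*y + y^3 + y*z^2 + 2*x*z - 3*y
trace(b^-2 a^3 b a b^-1) = trace(a^3 b a b^-2) trace(b) - trace(a^3 b a b^-1)   [inverse elimination on b] = x^3*y^3*z - x^2*y^4 - x^2*y^2*z^2 - 2*x^3*y*z - x*y^3*z + 3*x^2*y^2 + x^2*z^2 + y^4 + y^2*z^2 + 3*x*y*z - x^2 - 4*y^2 - z^2 + 2
apply: trace(b^-4 a^3 b a) = trace(b^-2 a^3 b a b^-1) trace(b) - trace(b^-2 a^3 b a)   [inverse elimination on b] = x^3*y^4*z - x^2*y^5 - x^2*y^3*z^2 - 3*x^3*y^2*z - x*y^4*z + 4*x^2*y^3 + 2*x^2*y*z^2 + y^5 + y^3*z^2 + x^3*z + 4*x*y^2*z - 3*x^2*y - 5*y^3 - 2*y*z^2 - 2*x*z + 5*y
use: trace(a b a^-1 b^-4 a^2) = trace(b^-4 a^3 b) trace(a) - trace(b^-4 a^3 b a)   [inverse elimination on a] = -x^3*y^4*z + x^4*y^3 + x^2*y^5 + x^2*y^3*z^2 + 2*x^3*y^2*z + x*y^4*z - 2*x^4*y - 6*x^2*y^3 - 2*x^2*y*z^2 - y^5 - y^3*z^2 - 3*x*y^2*z + 8*x^2*y + 5*y^3 + 2*y*z^2 + x*z - 5*y

-x^3*y^4*z + x^4*y^3 + x^2*y^5 + x^2*y^3*z^2 + 2*x^3*y^2*z + x*y^4*z - 2*x^4*y - 6*x^2*y^3 - 2*x^2*y*z^2 - y^5 - y^3*z^2 - 3*x*y^2*z + 8*x^2*y + 5*y^3 + 2*y*z^2 + x*z - 5*y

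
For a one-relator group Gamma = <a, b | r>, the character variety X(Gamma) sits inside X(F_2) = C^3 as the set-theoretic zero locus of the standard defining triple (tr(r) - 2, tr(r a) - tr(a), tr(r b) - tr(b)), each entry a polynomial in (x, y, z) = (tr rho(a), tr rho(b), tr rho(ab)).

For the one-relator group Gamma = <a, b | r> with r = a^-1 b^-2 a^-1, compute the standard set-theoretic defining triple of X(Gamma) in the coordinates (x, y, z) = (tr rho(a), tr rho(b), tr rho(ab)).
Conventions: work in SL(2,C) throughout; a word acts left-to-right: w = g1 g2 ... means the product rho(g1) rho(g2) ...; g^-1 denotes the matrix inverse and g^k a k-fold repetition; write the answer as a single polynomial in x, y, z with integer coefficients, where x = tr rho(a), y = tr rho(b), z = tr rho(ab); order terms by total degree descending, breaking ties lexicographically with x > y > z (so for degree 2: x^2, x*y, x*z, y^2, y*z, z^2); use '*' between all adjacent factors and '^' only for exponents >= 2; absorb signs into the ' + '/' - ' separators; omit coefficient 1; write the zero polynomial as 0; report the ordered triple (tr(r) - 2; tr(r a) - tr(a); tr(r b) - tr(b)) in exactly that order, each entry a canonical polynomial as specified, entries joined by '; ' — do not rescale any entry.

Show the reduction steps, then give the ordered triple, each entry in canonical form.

next, tr(b^-1) = tr(b) = y
next, tr(b^-2) = tr(b^-1)*tr(b) - tr(1) = y^2 - 2
tr(b^-1 a) = tr(a)*tr(b) - tr(a b) = x*y - z
next, tr(b^-2 a) = tr(b^-1 a)*tr(b) - tr(b^-1 a b) = x*y^2 - y*z - x
tr(b^-2 a^-1) = tr(b^-2)*tr(a) - tr(b^-2 a) = y*z - x
and tr(a^-1 b^-2 a^-1) = tr(b^-2 a^-1)*tr(a) - tr(b^-2) = x*y*z - x^2 - y^2 + 2
and tr(a b a) = tr(a)*tr(b a) - tr(b)  (reduce the a square) = x*z - y
tr(a b a b) = tr(a b)*tr(a b) - tr(1)  (split on a) = z^2 - 2
next, tr(b a b^-1 a) = tr(a b a)*tr(b) - tr(a b a b)  (eliminate b^-1) = x*y*z - y^2 - z^2 + 2
tr(b^-1 a^-1 b a) = tr(b a b^-1)*tr(a) - tr(b a b^-1 a)  (eliminate a^-1) = -x*y*z + x^2 + y^2 + z^2 - 2
next, tr(b^-2 a^-1 b a) = tr(b^-1 a^-1 b a)*tr(b) - tr(b^-1 a^-1 b a b)  (eliminate b^-1) = -x*y^2*z + x^2*y + y^3 + y*z^2 - 3*y
next, tr(a^-1 b^-2 a^-1 b) = tr(b^-2 a^-1 b)*tr(a) - tr(b^-2 a^-1 b a)  (eliminate a^-1) = x*y^2*z - x^2*y - y^3 - y*z^2 + x*z + 3*y
assemble the triple (tr(r) - 2; tr(r a) - x; tr(r b) - y)

x*y*z - x^2 - y^2; y*z - 2*x; x*y^2*z - x^2*y - y^3 - y*z^2 + x*z + 2*y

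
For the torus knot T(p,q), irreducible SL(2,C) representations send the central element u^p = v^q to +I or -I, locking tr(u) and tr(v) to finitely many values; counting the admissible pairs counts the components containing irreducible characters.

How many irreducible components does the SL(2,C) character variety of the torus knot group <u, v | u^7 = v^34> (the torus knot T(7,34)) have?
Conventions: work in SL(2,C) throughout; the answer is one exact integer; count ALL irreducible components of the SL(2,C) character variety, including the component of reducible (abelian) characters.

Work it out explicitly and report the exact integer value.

100

In the torus knot group T(7,34), u^7 = v^34 is central, so an irreducible representation sends it to +I or -I (Schur).
This locks tr(u) to 2*cos(pi*alpha/7), alpha in 1..6, and tr(v) to 2*cos(pi*beta/34), beta in 1..33, on each component of irreducible characters.
u^7 = (-1)^alpha I and v^34 = (-1)^beta I must agree, so alpha and beta have equal parity.
Counting: 3 odd alphas x 17 odd betas + 3 even alphas x 16 even betas = 51 + 48 = 99.
Total: 99 irreducible-character components + 1 reducible (abelian) component = 100.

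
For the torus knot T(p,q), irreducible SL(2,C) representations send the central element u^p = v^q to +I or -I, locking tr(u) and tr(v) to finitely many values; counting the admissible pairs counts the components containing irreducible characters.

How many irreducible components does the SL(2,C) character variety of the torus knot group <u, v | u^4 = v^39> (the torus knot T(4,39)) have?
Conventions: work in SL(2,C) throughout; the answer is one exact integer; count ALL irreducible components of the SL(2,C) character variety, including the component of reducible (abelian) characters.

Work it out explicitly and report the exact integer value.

58

In the torus knot group T(4,39), u^4 = v^39 is central, so an irreducible representation sends it to +I or -I (Schur).
So on each irreducible component the traces are pinned: tr(u) = 2*cos(pi*alpha/4) with 1 <= alpha <= 3, tr(v) = 2*cos(pi*beta/39) with 1 <= beta <= 38.
u^4 = (-1)^alpha I and v^39 = (-1)^beta I must agree, so alpha and beta have equal parity.
Counting: 2 odd alphas x 19 odd betas + 1 even alphas x 19 even betas = 38 + 19 = 57.
Total: 57 irreducible-character components + 1 reducible (abelian) component = 58.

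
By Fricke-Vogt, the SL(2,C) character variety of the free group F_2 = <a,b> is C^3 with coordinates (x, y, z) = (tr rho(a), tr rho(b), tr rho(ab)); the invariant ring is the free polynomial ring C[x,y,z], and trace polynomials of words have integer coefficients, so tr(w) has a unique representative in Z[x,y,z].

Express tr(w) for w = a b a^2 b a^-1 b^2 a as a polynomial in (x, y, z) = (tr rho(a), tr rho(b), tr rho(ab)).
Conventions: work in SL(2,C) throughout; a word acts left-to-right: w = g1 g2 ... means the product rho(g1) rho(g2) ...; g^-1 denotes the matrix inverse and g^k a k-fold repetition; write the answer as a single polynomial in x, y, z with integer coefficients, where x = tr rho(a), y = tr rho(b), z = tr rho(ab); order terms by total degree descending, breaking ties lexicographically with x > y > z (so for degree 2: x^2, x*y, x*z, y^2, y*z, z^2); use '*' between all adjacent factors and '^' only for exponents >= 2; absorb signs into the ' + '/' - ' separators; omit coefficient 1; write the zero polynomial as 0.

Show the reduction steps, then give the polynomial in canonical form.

trace(b a b a) = trace(a b) * trace(a b) - trace(1)  (split on a) = z^2 - 2
trace(b a b) = trace(b) * trace(a b) - trace(a)  (reduce the b square) = y*z - x
trace(a b a^2 b) = trace(a) * trace(b a b a) - trace(b a b)  (reduce the a square) = x*z^2 - y*z - x
so trace(b a^2) = trace(a) * trace(b a) - trace(b)  (reduce the a square) = x*z - y
so trace(a b a^2) = trace(a) * trace(b a^2) - trace(b a)  (reduce the a square) = x^2*z - x*y - z
trace(b a^2 b^2 a) = trace(b) * trace(a b a^2 b) - trace(a b a^2)  (reduce the b square) = x*y*z^2 - x^2*z - y^2*z + z
reduce: trace(b^2) = trace(b) * trace(b) - trace(1)  (reduce the b square) = y^2 - 2
reduce: trace(b a^2 b) = trace(a) * trace(b^2 a) - trace(b^2)  (reduce the a square) = x*y*z - x^2 - y^2 + 2
so trace(b a^2 b^2) = trace(b) * trace(b a^2 b) - trace(b a^2)  (reduce the b square) = x*y^2*z - x^2*y - y^3 - x*z + 3*y
so trace(b a^2 b a^2 b) = trace(a) * trace(b a^2 b^2 a) - trace(b a^2 b^2)  (reduce the a square) = x^2*y*z^2 - x^3*z - 2*x*y^2*z + x^2*y + y^3 + 2*x*z - 3*y
trace(b a^2 b a^2) = trace(a) * trace(b a^2 b a) - trace(b a^2 b)  (reduce the a square) = x^2*z^2 - 2*x*y*z + y^2 - 2
reduce: trace(b^2 a^2 b a^2 b) = trace(b) * trace(b a^2 b a^2 b) - trace(b a^2 b a^2)  (reduce the b square) = x^2*y^2*z^2 - x^3*y*z - 2*x*y^3*z + x^2*y^2 - x^2*z^2 + y^4 + 4*x*y*z - 4*y^2 + 2
reduce: trace(b a b a b a) = trace(a b a b) * trace(a b) - trace(b a)  (split on a) = z^3 - 3*z
so trace(b a b a b) = trace(b) * trace(a b a b) - trace(a b a)  (reduce the b square) = y*z^2 - x*z - y
trace(b a b a^2 b a) = trace(a) * trace(b a b a b a) - trace(b a b a b)  (reduce the a square) = x*z^3 - y*z^2 - 2*x*z + y
so trace(a^2 b a^2 b a b) = trace(a) * trace(b a b a^2 b a) - trace(b a b a^2 b)  (reduce the a square) = x^2*z^3 - 2*x*y*z^2 - x^2*z + y^2*z + x*y - z
trace(a^2 b a^2 b a) = trace(a) * trace(a b a^2 b a) - trace(a b a^2 b)  (reduce the a square) = x^3*z^2 - 2*x^2*y*z + x*y^2 - x*z^2 + y*z - x
trace(b^2 a^2 b a^2 b a) = trace(b) * trace(a^2 b a^2 b a b) - trace(a^2 b a^2 b a)  (reduce the b square) = x^2*y*z^3 - x^3*z^2 - 2*x*y^2*z^2 + x^2*y*z + y^3*z + x*z^2 - 2*y*z + x
trace(a b a^2 b a^-1 b^2 a) = trace(b^2 a^2 b a^2 b) * trace(a) - trace(b^2 a^2 b a^2 b a)  (eliminate a^-1) = x^3*y^2*z^2 - x^4*y*z - 2*x^2*y^3*z - x^2*y*z^3 + x^3*y^2 + x*y^4 + 2*x*y^2*z^2 + 3*x^2*y*z - y^3*z - 4*x*y^2 - x*z^2 + 2*y*z + x

x^3*y^2*z^2 - x^4*y*z - 2*x^2*y^3*z - x^2*y*z^3 + x^3*y^2 + x*y^4 + 2*x*y^2*z^2 + 3*x^2*y*z - y^3*z - 4*x*y^2 - x*z^2 + 2*y*z + x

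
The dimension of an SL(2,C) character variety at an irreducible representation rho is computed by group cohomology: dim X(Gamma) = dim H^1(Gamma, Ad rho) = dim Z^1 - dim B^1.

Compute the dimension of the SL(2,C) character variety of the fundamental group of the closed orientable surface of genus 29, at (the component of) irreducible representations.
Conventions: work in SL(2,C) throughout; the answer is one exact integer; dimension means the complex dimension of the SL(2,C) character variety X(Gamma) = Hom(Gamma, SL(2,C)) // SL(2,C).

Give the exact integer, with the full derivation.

168

pi_1 of the closed genus-29 surface has 58 generators bound by the single product-of-commutators relator.
Before the relator condition, cocycle space has dim 3*58 = 174.
At an irreducible rho, H^2 = coker(d_2) vanishes (Poincare duality: H^2 is dual to H^0 = invariants = 0), so d_2 is surjective onto sl_2 and dim Z^1 = 174 - 3 = 171.
Coboundaries contribute dim B^1 = 3 (injective at irreducible rho).
dim X = dim H^1 = 171 - 3 = 168.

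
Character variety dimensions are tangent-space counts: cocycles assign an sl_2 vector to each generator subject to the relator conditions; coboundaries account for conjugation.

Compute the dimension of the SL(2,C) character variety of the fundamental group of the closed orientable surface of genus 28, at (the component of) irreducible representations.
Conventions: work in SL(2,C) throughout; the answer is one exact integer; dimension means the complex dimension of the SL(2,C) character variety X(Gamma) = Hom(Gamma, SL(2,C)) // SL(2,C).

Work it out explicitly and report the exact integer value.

162

pi_1 of the closed genus-28 surface has 56 generators bound by the single product-of-commutators relator.
Before the relator condition, cocycle space has dim 3*56 = 168.
H^2 = coker(d_2) is dual to H^0 = 0 at irreducible rho (Poincare duality), so d_2 is onto: dim Z^1 = 165.
Coboundaries contribute dim B^1 = 3 (injective at irreducible rho).
dim X = dim H^1 = 165 - 3 = 162.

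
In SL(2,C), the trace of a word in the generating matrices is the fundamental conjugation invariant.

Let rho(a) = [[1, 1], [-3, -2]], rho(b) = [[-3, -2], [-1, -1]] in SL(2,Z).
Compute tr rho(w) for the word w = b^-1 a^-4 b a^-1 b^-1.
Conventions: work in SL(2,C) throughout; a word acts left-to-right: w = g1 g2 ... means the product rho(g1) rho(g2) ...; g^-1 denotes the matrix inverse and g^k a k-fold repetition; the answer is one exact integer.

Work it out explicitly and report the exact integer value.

52

rho(b^-1) = [[-1, 2], [1, -3]]
... * rho(a^-1) = [[-2, -1], [3, 1]]  ->  [[8, 3], [-11, -4]]
... * rho(a^-1) = [[-2, -1], [3, 1]]  ->  [[-7, -5], [10, 7]]
... * rho(a^-1) = [[-2, -1], [3, 1]]  ->  [[-1, 2], [1, -3]]
... * rho(a^-1) = [[-2, -1], [3, 1]]  ->  [[8, 3], [-11, -4]]
... * rho(b) = [[-3, -2], [-1, -1]]  ->  [[-27, -19], [37, 26]]
... * rho(a^-1) = [[-2, -1], [3, 1]]  ->  [[-3, 8], [4, -11]]
... * rho(b^-1) = [[-1, 2], [1, -3]]  ->  [[11, -30], [-15, 41]]
tr = 11 + 41 = 52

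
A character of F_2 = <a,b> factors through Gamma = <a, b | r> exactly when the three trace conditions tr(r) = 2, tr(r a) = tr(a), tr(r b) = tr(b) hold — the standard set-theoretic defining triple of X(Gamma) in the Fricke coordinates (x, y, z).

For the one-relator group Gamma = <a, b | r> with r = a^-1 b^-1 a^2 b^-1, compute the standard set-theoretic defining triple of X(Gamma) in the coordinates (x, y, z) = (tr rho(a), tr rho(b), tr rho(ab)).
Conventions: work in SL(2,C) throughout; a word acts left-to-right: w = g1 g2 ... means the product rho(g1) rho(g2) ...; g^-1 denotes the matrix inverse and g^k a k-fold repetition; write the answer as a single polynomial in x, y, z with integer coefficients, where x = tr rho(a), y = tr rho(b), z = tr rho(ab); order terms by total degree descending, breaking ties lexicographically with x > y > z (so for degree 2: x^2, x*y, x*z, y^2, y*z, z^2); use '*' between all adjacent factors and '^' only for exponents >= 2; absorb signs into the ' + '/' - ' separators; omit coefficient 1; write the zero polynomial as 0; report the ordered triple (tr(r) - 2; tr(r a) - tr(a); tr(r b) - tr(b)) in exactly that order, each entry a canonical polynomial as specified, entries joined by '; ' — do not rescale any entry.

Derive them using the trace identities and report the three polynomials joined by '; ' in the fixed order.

apply: trace(a^2) = trace(a) * trace(a) - trace(1)  (reduce the a square) = x^2 - 2
trace(a^2 b) = trace(a) * trace(b a) - trace(b)  (reduce the a square) = x*z - y
trace(b^-1 a^2) = trace(a^2) * trace(b) - trace(a^2 b)  (eliminate b^-1) = x^2*y - x*z - y
use: trace(b^-1 a^2 b^-1) = trace(b^-1 a^2) * trace(b) - trace(b^-1 a^2 b)  (eliminate b^-1) = x^2*y^2 - x*y*z - x^2 - y^2 + 2
use: trace(a^3) = trace(a) * trace(a^2) - trace(a)  (reduce the a square) = x^3 - 3*x
apply: trace(a^3 b) = trace(a) * trace(a b a) - trace(a b)  (reduce the a square) = x^2*z - x*y - z
use: trace(a^2 b^-1 a) = trace(a^3) * trace(b) - trace(a^3 b)  (eliminate b^-1) = x^3*y - x^2*z - 2*x*y + z
apply: trace(b a b a) = trace(a b) * trace(a b) - trace(1)  (split on a) = z^2 - 2
trace(b a b) = trace(b) * trace(a b) - trace(a)  (reduce the b square) = y*z - x
trace(a b a^2 b) = trace(a) * trace(b a b a) - trace(b a b)  (reduce the a square) = x*z^2 - y*z - x
trace(a^2 b^-1 a b) = trace(a b a^2) * trace(b) - trace(a b a^2 b)  (eliminate b^-1) = x^2*y*z - x*y^2 - x*z^2 + x
trace(b^-1 a^2 b^-1 a) = trace(a^2 b^-1 a) * trace(b) - trace(a^2 b^-1 a b)  (eliminate b^-1) = x^3*y^2 - 2*x^2*y*z - x*y^2 + x*z^2 + y*z - x
trace(a^-1 b^-1 a^2 b^-1) = trace(b^-1 a^2 b^-1) * trace(a) - trace(b^-1 a^2 b^-1 a)  (eliminate a^-1) = x^2*y*z - x^3 - x*z^2 - y*z + 3*x
use: trace(b^-1 a) = trace(a) * trace(b) - trace(a b)  (eliminate b^-1) = x*y - z
assemble the triple (trace(r) - 2; trace(r a) - x; trace(r b) - y)

x^2*y*z - x^3 - x*z^2 - y*z + 3*x - 2; x^2*y^2 - x*y*z - x^2 - y^2 - x + 2; x*y - y - z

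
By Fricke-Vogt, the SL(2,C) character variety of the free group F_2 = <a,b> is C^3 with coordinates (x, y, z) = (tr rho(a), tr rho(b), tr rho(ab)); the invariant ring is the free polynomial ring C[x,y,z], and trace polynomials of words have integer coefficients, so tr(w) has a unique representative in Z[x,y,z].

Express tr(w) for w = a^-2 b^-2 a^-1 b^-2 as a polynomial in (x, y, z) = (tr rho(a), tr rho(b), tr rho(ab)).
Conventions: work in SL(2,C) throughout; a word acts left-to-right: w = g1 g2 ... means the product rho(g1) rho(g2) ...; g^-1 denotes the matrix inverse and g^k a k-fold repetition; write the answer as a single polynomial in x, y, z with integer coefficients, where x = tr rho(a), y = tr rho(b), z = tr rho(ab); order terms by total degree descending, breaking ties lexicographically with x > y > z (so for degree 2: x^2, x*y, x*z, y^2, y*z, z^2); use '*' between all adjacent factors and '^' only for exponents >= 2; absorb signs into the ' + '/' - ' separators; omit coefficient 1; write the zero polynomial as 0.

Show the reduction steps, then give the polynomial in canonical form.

trace(a^-1) = trace(a) = x
trace(a^-1 b) = trace(b) * trace(a) - trace(b a)   [inverse elimination on a] = x*y - z
trace(a^-1 b^-1) = trace(a^-1) * trace(b) - trace(a^-1 b)   [inverse elimination on b] = z
trace(a^-1 b^-2) = trace(a^-1 b^-1) * trace(b) - trace(a^-1)   [inverse elimination on b] = y*z - x
trace(b^-1 a^-1 b^-2) = trace(a^-1 b^-2) * trace(b) - trace(a^-1 b^-1)   [inverse elimination on b] = y^2*z - x*y - z
trace(b^-1 a b^-1) = trace(a b^-1) * trace(b) - trace(a)   [inverse elimination on b] = x*y^2 - y*z - x
trace(a^2) = trace(a) * trace(a) - trace(1)   [square of a] = x^2 - 2
trace(a^2 b) = trace(a) * trace(b a) - trace(b)   [square of a] = x*z - y
trace(a b^-1 a) = trace(a^2) * trace(b) - trace(a^2 b)   [inverse elimination on b] = x^2*y - x*z - y
trace(a b a b) = trace(b a) * trace(b a) - trace(1)   [split at a repeated b] = z^2 - 2
trace(a b^-1 a b) = trace(a b a) * trace(b) - trace(a b a b)   [inverse elimination on b] = x*y*z - y^2 - z^2 + 2
trace(b^-1 a b^-1 a) = trace(a b^-1 a) * trace(b) - trace(a b^-1 a b)   [inverse elimination on b] = x^2*y^2 - 2*x*y*z + z^2 - 2
trace(b^-1 a b^-1 a^-1) = trace(b^-1 a b^-1) * trace(a) - trace(b^-1 a b^-1 a)   [inverse elimination on a] = x*y*z - x^2 - z^2 + 2
trace(b^-1 a^-1 b^-2 a) = trace(b^-1 a b^-1 a^-1) * trace(b) - trace(b^-1 a b^-1 a^-1 b)   [inverse elimination on b] = x*y^2*z - x^2*y - y*z^2 + y
trace(a^-1 b^-2 a^-1 b^-1) = trace(b^-1 a^-1 b^-2) * trace(a) - trace(b^-1 a^-1 b^-2 a)   [inverse elimination on a] = y*z^2 - x*z - y
trace(a^-2 b^-2 a^-1 b^-1) = trace(a^-1 b^-2 a^-1 b^-1) * trace(a) - trace(a^-1 b^-2 a^-1 b^-1 a)   [inverse elimination on a] = x*y*z^2 - x^2*z - y^2*z + z
trace(a^-2 b^-2) = trace(a^-2 b^-1) * trace(b) - trace(a^-2)   [inverse elimination on b] = x*y*z - x^2 - y^2 + 2
trace(a^-2 b^-2 a^-1) = trace(a^-2 b^-2) * trace(a) - trace(a^-2 b^-2 a)   [inverse elimination on a] = x^2*y*z - x^3 - x*y^2 - y*z + 3*x
trace(a^-2 b^-2 a^-1 b^-2) = trace(a^-2 b^-2 a^-1 b^-1) * trace(b) - trace(a^-2 b^-2 a^-1)   [inverse elimination on b] = x*y^2*z^2 - 2*x^2*y*z - y^3*z + x^3 + x*y^2 + 2*y*z - 3*x

x*y^2*z^2 - 2*x^2*y*z - y^3*z + x^3 + x*y^2 + 2*y*z - 3*x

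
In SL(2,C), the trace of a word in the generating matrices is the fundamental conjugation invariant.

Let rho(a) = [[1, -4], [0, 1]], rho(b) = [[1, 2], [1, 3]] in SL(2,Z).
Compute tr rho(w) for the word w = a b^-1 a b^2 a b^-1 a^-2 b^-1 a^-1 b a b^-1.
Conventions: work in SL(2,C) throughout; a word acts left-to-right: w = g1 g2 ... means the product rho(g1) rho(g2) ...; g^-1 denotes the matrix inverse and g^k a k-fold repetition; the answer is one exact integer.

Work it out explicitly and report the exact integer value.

rho(a) = [[1, -4], [0, 1]]
... * rho(b^-1) = [[3, -2], [-1, 1]]  ->  [[7, -6], [-1, 1]]
... * rho(a) = [[1, -4], [0, 1]]  ->  [[7, -34], [-1, 5]]
... * rho(b) = [[1, 2], [1, 3]]  ->  [[-27, -88], [4, 13]]
... * rho(b) = [[1, 2], [1, 3]]  ->  [[-115, -318], [17, 47]]
... * rho(a) = [[1, -4], [0, 1]]  ->  [[-115, 142], [17, -21]]
... * rho(b^-1) = [[3, -2], [-1, 1]]  ->  [[-487, 372], [72, -55]]
... * rho(a^-1) = [[1, 4], [0, 1]]  ->  [[-487, -1576], [72, 233]]
... * rho(a^-1) = [[1, 4], [0, 1]]  ->  [[-487, -3524], [72, 521]]
... * rho(b^-1) = [[3, -2], [-1, 1]]  ->  [[2063, -2550], [-305, 377]]
... * rho(a^-1) = [[1, 4], [0, 1]]  ->  [[2063, 5702], [-305, -843]]
... * rho(b) = [[1, 2], [1, 3]]  ->  [[7765, 21232], [-1148, -3139]]
... * rho(a) = [[1, -4], [0, 1]]  ->  [[7765, -9828], [-1148, 1453]]
... * rho(b^-1) = [[3, -2], [-1, 1]]  ->  [[33123, -25358], [-4897, 3749]]
tr = 33123 + 3749 = 36872

36872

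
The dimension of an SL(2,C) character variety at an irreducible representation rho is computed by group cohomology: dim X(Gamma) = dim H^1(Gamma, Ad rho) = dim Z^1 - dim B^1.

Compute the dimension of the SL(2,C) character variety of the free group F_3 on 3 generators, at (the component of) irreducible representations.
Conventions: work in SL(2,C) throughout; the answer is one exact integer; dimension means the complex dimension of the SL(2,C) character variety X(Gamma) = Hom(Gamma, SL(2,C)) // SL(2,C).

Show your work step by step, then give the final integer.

6

Here Gamma is free of rank 3 — no relator constrains a cocycle.
A cocycle picks one sl_2 vector per generator freely, giving dim Z^1 = 3*3 = 9.
Irreducibility makes the coboundary map sl_2 -> Z^1 injective (trivial centralizer), so dim B^1 = 3.
dim H^1 = 9 - 3 = 6, which is dim X.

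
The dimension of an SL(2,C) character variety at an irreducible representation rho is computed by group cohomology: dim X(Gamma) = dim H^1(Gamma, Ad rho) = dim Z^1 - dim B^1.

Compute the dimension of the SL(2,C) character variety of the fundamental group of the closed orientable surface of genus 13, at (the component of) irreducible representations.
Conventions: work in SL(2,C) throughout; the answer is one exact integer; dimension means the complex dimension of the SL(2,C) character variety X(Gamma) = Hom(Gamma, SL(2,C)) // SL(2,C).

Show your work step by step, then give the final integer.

72

pi_1 of the closed genus-13 surface has 26 generators bound by the single product-of-commutators relator.
Unconstrained cocycle data is one sl_2 vector per generator (78 dimensions), cut by the relator condition d_2(z) = 0.
H^2 = coker(d_2) is dual to H^0 = 0 at irreducible rho (Poincare duality), so d_2 is onto: dim Z^1 = 75.
Coboundaries contribute dim B^1 = 3 (injective at irreducible rho).
Hence dim X = 75 - 3 = 72.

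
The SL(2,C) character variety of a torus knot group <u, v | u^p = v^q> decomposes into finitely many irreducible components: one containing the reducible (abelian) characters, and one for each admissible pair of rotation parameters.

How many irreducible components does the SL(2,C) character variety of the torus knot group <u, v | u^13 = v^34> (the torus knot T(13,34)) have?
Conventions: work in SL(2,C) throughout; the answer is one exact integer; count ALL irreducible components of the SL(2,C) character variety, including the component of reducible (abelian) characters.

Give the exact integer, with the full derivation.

Gamma = < u, v | u^13 = v^34 > (torus knot T(13,34)); the central element u^13 = v^34 acts as +I or -I in any irreducible SL(2,C) representation.
So on each irreducible component the traces are pinned: tr(u) = 2*cos(pi*alpha/13) with 1 <= alpha <= 12, tr(v) = 2*cos(pi*beta/34) with 1 <= beta <= 33.
The two central values (-1)^alpha I and (-1)^beta I must be the same matrix, so alpha and beta share a parity.
count pairs: odd alpha (6 choices) x odd beta (17), plus even alpha (6) x even beta (16): 6*17 + 6*16 = 198.
That is 198 components of irreducible characters, and with the reducible (abelian) component the total is 199.

199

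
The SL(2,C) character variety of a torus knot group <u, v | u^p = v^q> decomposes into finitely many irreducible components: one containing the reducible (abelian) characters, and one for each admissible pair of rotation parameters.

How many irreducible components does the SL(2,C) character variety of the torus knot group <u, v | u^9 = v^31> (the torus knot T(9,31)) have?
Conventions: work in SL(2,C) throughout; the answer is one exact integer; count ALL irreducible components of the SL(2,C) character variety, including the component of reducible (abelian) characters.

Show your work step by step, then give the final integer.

For T(9,31): irreducibility forces the central element u^9 = v^31 to one of +I, -I.
This locks tr(u) to 2*cos(pi*alpha/9), alpha in 1..8, and tr(v) to 2*cos(pi*beta/31), beta in 1..30, on each component of irreducible characters.
Consistency of u^9 = (-1)^alpha I with v^31 = (-1)^beta I forces alpha = beta (mod 2).
Enumerate parity-matched pairs: 4*15 odd-odd plus 4*15 even-even gives 120.
That is 120 components of irreducible characters, and with the reducible (abelian) component the total is 121.

121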